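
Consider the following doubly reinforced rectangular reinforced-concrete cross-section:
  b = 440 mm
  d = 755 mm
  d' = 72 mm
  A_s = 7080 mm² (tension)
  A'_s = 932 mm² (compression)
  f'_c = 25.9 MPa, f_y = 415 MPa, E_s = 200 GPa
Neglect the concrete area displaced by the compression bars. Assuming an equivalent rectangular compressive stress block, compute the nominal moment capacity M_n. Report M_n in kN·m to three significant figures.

M_n ≈ 1850 kN·m

Assume both tension and compression steel yield.
Net tension couple steel: A_s − A'_s = 6148 mm².
a = (A_s − A'_s) f_y / (0.85 f'_c b) = 2551420/(0.85 × 25.9 × 440) = 263.40 mm.
c = a/β₁ = 263.40/0.85 = 309.88 mm; ε'_s = 0.003(c − d')/c = 0.0023 ≥ f_y/E_s = 0.0021, so compression steel does yield.
M_n = (A_s − A'_s) f_y (d − a/2) + A'_s f_y (d − d') = [2551420 × (755 − 131.7) + 386780 × (755 − 72)] × 10⁻⁶ = 1590.30 + 264.17 = 1854.47 kN·m.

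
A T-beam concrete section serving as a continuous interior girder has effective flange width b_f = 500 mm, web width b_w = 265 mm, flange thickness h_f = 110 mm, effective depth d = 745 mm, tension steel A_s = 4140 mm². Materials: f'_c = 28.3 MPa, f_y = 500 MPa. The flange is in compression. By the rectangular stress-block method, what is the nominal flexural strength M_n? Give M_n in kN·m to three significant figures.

M_n ≈ 1340 kN·m

Tension: T = A_s f_y = 4140 × 500 = 2070000 N.
Try a within the flange: a = T/(0.85 f'_c b_f) = 2070000/(0.85 × 28.3 × 500) = 172.11 mm.
a = 172.11 > h_f = 110 mm: the block extends into the web. Split into flange-overhang and web parts.
C_f = 0.85 f'_c (b_f − b_w) h_f = 0.85 × 28.3 × (500 − 265) × 110 = 621822 N.
Remaining web compression depth: a_w = (T − C_f)/(0.85 f'_c b_w) = (2070000 − 621822)/(0.85 × 28.3 × 265) = 227.18 mm.
M_n = C_f(d − h_f/2) + (T − C_f)(d − a_w/2) = 621822 × (745 − 55) + 1448178 × (745 − 113.59) = 429.06 + 914.39 = 1343.45 × 10⁶ N·mm.
M_n = 1343.45 kN·m.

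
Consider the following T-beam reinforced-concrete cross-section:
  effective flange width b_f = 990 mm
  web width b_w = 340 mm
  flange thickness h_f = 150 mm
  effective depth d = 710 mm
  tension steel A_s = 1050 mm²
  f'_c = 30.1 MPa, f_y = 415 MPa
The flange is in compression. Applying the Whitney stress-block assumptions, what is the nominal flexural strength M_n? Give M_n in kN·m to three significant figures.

M_n ≈ 306 kN·m

Tension: T = A_s f_y = 1050 × 415 = 435750 N.
Try a within the flange: a = T/(0.85 f'_c b_f) = 435750/(0.85 × 30.1 × 990) = 17.20 mm.
Since a = 17.20 ≤ h_f = 150 mm, the stress block lies entirely in the flange; analyse as a rectangular beam of width b_f.
M_n = T(d − a/2) = 435750 × (710 − 8.6) = 305.64 × 10⁶ N·mm.
M_n = 305.64 kN·m.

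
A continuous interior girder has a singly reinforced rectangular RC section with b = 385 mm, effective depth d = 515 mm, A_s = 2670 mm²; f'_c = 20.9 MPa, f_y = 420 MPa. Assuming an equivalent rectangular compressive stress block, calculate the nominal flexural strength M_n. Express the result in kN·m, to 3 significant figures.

M_n ≈ 486 kN·m

T = A_s f_y = 2670 × 420 = 1121400 N = 1121.4 kN.
From C = T: a = T/(0.85 f'_c b) = 1121400/(0.85 × 20.9 × 385) = 163.96 mm.
M_n = T(d − a/2) = 1121.4 kN × (515 − 81.98) mm = 485.59 kN·m.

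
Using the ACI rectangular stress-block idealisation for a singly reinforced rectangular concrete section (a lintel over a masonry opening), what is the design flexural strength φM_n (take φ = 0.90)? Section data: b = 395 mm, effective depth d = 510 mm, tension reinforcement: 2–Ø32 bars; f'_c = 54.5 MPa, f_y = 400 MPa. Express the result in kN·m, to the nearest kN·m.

A_s = 2 × 804 = 1608 mm².
T = A_s f_y = 1608 × 400 = 643200 N = 643.2 kN.
From C = T: a = T/(0.85 f'_c b) = 643200/(0.85 × 54.5 × 395) = 35.15 mm.
M_n = T(d − a/2) = 643.2 kN × (510 − 17.575) mm = 316.73 kN·m.
φM_n = 0.90 × 316.73 = 285.06 kN·m.

φM_n ≈ 285 kN·m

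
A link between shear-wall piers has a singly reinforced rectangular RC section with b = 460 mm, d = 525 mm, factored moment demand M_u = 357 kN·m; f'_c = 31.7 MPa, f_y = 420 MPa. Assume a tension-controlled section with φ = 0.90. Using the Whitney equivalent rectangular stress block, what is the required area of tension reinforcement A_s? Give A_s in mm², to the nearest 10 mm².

M_n = M_u/φ = 357/0.90 = 396.667 kN·m.
With M_n = 0.85 f'_c a b (d − a/2), solve the quadratic for a:
a = d − √(d² − 2M_n/(0.85 f'_c b)) = 525 − √(525² − 2 × 396.667×10⁶/(0.85 × 31.7 × 460)) = 64.98 mm.
A_s = 0.85 f'_c a b / f_y = 0.85 × 31.7 × 64.98 × 460 / 420 = 1917.6 mm².

A_s ≈ 1920 mm²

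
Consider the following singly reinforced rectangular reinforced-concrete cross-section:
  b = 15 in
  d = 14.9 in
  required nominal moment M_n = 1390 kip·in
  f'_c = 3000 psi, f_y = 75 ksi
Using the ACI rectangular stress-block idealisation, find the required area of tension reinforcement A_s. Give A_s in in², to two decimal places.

From M_n = 0.85 f'_c a b (d − a/2):
a = d − √(d² − 2M_n/(0.85 f'_c b)) = 14.9 − √(14.9² − 2 × 1390/(0.85 × 3 × 15)) = 2.680 in.
A_s = 0.85 f'_c a b / f_y = 0.85 × 3 × 2.680 × 15 / 75 = 1.367 in².

A_s ≈ 1.37 in²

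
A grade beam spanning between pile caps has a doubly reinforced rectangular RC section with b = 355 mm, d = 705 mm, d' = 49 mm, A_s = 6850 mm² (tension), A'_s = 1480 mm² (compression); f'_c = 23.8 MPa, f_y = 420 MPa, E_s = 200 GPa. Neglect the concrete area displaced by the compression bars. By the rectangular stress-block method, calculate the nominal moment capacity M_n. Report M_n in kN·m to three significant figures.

M_n ≈ 1640 kN·m

Assume both tension and compression steel yield.
Net tension couple steel: A_s − A'_s = 5370 mm².
a = (A_s − A'_s) f_y / (0.85 f'_c b) = 2255400/(0.85 × 23.8 × 355) = 314.05 mm.
c = a/β₁ = 314.05/0.85 = 369.47 mm; ε'_s = 0.003(c − d')/c = 0.0026 ≥ f_y/E_s = 0.0021, so compression steel does yield.
M_n = (A_s − A'_s) f_y (d − a/2) + A'_s f_y (d − d') = [2255400 × (705 − 157.025) + 621600 × (705 − 49)] × 10⁻⁶ = 1235.90 + 407.77 = 1643.67 kN·m.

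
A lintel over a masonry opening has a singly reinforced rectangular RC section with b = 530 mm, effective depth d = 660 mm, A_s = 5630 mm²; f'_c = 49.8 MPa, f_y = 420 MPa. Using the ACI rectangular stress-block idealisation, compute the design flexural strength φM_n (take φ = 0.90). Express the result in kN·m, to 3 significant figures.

φM_n ≈ 1290 kN·m

T = A_s f_y = 5630 × 420 = 2364600 N = 2364.6 kN.
From C = T: a = T/(0.85 f'_c b) = 2364600/(0.85 × 49.8 × 530) = 105.40 mm.
M_n = T(d − a/2) = 2364.6 kN × (660 − 52.7) mm = 1436.02 kN·m.
φM_n = 0.90 × 1436.02 = 1292.42 kN·m.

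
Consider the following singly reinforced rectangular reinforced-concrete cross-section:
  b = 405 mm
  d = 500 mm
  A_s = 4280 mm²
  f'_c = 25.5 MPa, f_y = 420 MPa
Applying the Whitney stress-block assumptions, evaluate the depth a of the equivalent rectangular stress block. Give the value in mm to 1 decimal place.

a ≈ 204.8 mm

T = A_s f_y = 4280 × 420 = 1797600 N = 1797.6 kN.
Setting C = 0.85 f'_c a b equal to T: a = 1797600/(0.85 × 25.5 × 405) = 204.8 mm.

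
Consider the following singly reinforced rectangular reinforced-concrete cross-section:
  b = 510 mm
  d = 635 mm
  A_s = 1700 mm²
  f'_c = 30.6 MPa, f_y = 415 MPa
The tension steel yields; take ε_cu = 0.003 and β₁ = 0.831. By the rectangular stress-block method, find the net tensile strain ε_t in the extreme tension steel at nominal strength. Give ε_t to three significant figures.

a = A_s f_y/(0.85 f'_c b) = 53.18 mm.
β₁ = 0.831, so c = a/β₁ = 53.18/0.831 = 64.00 mm.
From the linear strain diagram with ε_cu = 0.003: ε_t = 0.003 (d − c)/c = 0.003 × (635 − 64.00)/64.00 = 0.0268.
Since ε_t ≥ 0.005, the section is tension-controlled.

ε_t ≈ 0.0268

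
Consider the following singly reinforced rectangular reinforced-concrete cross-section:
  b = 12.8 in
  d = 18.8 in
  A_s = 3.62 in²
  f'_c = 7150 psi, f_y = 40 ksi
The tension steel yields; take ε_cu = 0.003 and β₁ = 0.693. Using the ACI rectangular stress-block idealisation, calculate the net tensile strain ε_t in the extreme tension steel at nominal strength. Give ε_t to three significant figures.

a = A_s f_y/(0.85 f'_c b) = 1.861 in.
β₁ = 0.693, so c = a/β₁ = 1.861/0.693 = 2.685 in.
From the linear strain diagram with ε_cu = 0.003: ε_t = 0.003 (d − c)/c = 0.003 × (18.8 − 2.685)/2.685 = 0.0180.
Since ε_t ≥ 0.005, the section is tension-controlled.

ε_t ≈ 0.0180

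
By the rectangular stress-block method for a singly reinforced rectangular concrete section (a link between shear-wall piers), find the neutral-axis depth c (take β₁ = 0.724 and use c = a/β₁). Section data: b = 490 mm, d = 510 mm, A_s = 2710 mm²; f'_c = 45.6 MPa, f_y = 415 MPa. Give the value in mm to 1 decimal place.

c ≈ 81.8 mm

T = A_s f_y = 2710 × 415 = 1124650 N = 1124.65 kN.
Setting C = 0.85 f'_c a b equal to T: a = 1124650/(0.85 × 45.6 × 490) = 59.216 mm.
With β₁ = 0.724, c = a/β₁ = 59.216/0.724 = 81.8 mm.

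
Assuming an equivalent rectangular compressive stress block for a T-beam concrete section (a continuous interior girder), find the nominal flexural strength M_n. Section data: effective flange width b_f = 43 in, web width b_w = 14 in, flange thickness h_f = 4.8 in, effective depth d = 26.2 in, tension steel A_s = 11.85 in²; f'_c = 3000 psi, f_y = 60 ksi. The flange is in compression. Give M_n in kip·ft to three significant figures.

M_n ≈ 1330 kip·ft

Tension: T = A_s f_y = 11.85 × 60 = 711 kips.
Try a within the flange: a = T/(0.85 f'_c b_f) = 711/(0.85 × 3 × 43) = 6.484 in.
a = 6.484 > h_f = 4.8 in: the block extends into the web. Split into flange-overhang and web parts.
C_f = 0.85 f'_c (b_f − b_w) h_f = 0.85 × 3 × (43 − 14) × 4.8 = 355.0 kips.
Remaining web compression depth: a_w = (T − C_f)/(0.85 f'_c b_w) = (711 − 355.0)/(0.85 × 3 × 14) = 9.972 in.
M_n = C_f(d − h_f/2) + (T − C_f)(d − a_w/2) = 355.0 × (26.2 − 2.4) + 356 × (26.2 − 4.986) = 8449.0 + 7552.2 = 16001.2 kip·in.
M_n = 16001.2/12 = 1333.43 kip·ft.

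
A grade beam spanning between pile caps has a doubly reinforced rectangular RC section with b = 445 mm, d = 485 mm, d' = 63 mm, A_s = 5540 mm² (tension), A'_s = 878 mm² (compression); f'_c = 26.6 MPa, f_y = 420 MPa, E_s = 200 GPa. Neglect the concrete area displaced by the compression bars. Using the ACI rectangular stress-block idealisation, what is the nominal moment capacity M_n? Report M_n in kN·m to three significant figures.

Assume both tension and compression steel yield.
Net tension couple steel: A_s − A'_s = 4662 mm².
a = (A_s − A'_s) f_y / (0.85 f'_c b) = 1958040/(0.85 × 26.6 × 445) = 194.61 mm.
c = a/β₁ = 194.61/0.85 = 228.95 mm; ε'_s = 0.003(c − d')/c = 0.0022 ≥ f_y/E_s = 0.0021, so compression steel does yield.
M_n = (A_s − A'_s) f_y (d − a/2) + A'_s f_y (d − d') = [1958040 × (485 − 97.305) + 368760 × (485 − 63)] × 10⁻⁶ = 759.12 + 155.62 = 914.74 kN·m.

M_n ≈ 915 kN·m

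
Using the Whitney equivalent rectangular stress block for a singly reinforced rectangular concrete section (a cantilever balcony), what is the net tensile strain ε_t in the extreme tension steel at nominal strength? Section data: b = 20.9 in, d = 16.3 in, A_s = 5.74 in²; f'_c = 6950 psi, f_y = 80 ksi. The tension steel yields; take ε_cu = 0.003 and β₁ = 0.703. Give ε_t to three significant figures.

ε_t ≈ 0.00624

a = A_s f_y/(0.85 f'_c b) = 3.719 in.
β₁ = 0.703, so c = a/β₁ = 3.719/0.703 = 5.290 in.
From the linear strain diagram with ε_cu = 0.003: ε_t = 0.003 (d − c)/c = 0.003 × (16.3 − 5.290)/5.290 = 0.00624.
Since ε_t ≥ 0.005, the section is tension-controlled.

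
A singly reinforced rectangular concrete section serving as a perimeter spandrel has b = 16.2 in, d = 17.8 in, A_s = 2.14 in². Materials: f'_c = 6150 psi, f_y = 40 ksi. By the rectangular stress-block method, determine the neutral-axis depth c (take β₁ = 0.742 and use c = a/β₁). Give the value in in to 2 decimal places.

c ≈ 1.36 in

T = A_s f_y = 2.14 × 40 = 85.6 kips.
a = T/(0.85 f'_c b) = 85.6/(0.85 × 6.15 × 16.2) = 1.0108 in.
With β₁ = 0.742, c = a/β₁ = 1.0108/0.742 = 1.36 in.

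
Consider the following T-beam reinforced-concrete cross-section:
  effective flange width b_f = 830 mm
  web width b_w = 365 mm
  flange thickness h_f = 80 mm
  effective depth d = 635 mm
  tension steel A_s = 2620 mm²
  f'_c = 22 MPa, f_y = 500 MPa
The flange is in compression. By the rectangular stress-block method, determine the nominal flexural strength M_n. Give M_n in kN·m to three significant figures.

M_n ≈ 776 kN·m

Tension: T = A_s f_y = 2620 × 500 = 1310000 N.
Try a within the flange: a = T/(0.85 f'_c b_f) = 1310000/(0.85 × 22 × 830) = 84.40 mm.
a = 84.40 > h_f = 80 mm: the block extends into the web. Split into flange-overhang and web parts.
C_f = 0.85 f'_c (b_f − b_w) h_f = 0.85 × 22 × (830 − 365) × 80 = 695640 N.
Remaining web compression depth: a_w = (T − C_f)/(0.85 f'_c b_w) = (1310000 − 695640)/(0.85 × 22 × 365) = 90.01 mm.
M_n = C_f(d − h_f/2) + (T − C_f)(d − a_w/2) = 695640 × (635 − 40) + 614360 × (635 − 45.005) = 413.91 + 362.47 = 776.38 × 10⁶ N·mm.
M_n = 776.38 kN·m.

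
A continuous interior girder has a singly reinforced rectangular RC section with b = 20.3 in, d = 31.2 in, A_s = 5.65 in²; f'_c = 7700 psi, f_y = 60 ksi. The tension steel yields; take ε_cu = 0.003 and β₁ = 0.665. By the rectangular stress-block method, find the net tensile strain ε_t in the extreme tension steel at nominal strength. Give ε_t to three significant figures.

a = A_s f_y/(0.85 f'_c b) = 2.551 in.
β₁ = 0.665, so c = a/β₁ = 2.551/0.665 = 3.836 in.
From the linear strain diagram with ε_cu = 0.003: ε_t = 0.003 (d − c)/c = 0.003 × (31.2 − 3.836)/3.836 = 0.0214.
Since ε_t ≥ 0.005, the section is tension-controlled.

ε_t ≈ 0.0214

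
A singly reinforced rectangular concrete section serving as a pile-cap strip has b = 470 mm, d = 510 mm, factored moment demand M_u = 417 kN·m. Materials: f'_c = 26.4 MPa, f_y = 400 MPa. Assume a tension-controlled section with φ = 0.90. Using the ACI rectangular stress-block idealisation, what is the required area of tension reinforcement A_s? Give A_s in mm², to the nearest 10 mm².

A_s ≈ 2500 mm²

M_n = M_u/φ = 417/0.90 = 463.333 kN·m.
With M_n = 0.85 f'_c a b (d − a/2), solve the quadratic for a:
a = d − √(d² − 2M_n/(0.85 f'_c b)) = 510 − √(510² − 2 × 463.333×10⁶/(0.85 × 26.4 × 470)) = 94.98 mm.
A_s = 0.85 f'_c a b / f_y = 0.85 × 26.4 × 94.98 × 470 / 400 = 2504.3 mm².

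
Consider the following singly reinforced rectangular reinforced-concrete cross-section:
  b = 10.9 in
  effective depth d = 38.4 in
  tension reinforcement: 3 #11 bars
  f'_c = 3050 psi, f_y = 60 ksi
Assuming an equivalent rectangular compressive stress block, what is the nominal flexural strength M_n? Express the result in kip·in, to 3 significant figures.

A_s = 3 × 1.56 = 4.68 in².
T = A_s f_y = 4.68 × 60 = 280.8 kips.
a = T/(0.85 f'_c b) = 280.8/(0.85 × 3.05 × 10.9) = 9.937 in.
M_n = T(d − a/2) = 280.8 × (38.4 − 4.9685) = 9387.6 kip·in.

M_n ≈ 9390 kip·in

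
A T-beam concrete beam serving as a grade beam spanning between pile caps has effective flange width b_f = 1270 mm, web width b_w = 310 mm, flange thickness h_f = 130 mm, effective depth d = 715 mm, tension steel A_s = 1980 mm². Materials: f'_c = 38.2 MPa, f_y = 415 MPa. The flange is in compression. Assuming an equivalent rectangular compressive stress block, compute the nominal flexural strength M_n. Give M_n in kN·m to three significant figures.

M_n ≈ 579 kN·m

Tension: T = A_s f_y = 1980 × 415 = 821700 N.
Try a within the flange: a = T/(0.85 f'_c b_f) = 821700/(0.85 × 38.2 × 1270) = 19.93 mm.
Since a = 19.93 ≤ h_f = 130 mm, the stress block lies entirely in the flange; analyse as a rectangular beam of width b_f.
M_n = T(d − a/2) = 821700 × (715 − 9.965) = 579.33 × 10⁶ N·mm.
M_n = 579.33 kN·m.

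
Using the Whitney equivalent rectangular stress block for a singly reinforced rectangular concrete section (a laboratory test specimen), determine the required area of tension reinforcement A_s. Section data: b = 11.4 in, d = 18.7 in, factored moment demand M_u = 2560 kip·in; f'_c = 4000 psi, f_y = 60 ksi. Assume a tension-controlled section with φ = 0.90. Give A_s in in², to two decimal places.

M_n = M_u/φ = 2560/0.90 = 2844.44 kip·in.
From M_n = 0.85 f'_c a b (d − a/2):
a = d − √(d² − 2M_n/(0.85 f'_c b)) = 18.7 − √(18.7² − 2 × 2844.44/(0.85 × 4 × 11.4)) = 4.455 in.
A_s = 0.85 f'_c a b / f_y = 0.85 × 4 × 4.455 × 11.4 / 60 = 2.878 in².

A_s ≈ 2.88 in²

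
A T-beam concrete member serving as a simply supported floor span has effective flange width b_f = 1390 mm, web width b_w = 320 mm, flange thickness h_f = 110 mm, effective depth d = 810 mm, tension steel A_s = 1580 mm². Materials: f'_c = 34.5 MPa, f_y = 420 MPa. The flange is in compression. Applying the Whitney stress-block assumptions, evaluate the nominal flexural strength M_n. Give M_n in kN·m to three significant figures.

Tension: T = A_s f_y = 1580 × 420 = 663600 N.
Try a within the flange: a = T/(0.85 f'_c b_f) = 663600/(0.85 × 34.5 × 1390) = 16.28 mm.
Since a = 16.28 ≤ h_f = 110 mm, the stress block lies entirely in the flange; analyse as a rectangular beam of width b_f.
M_n = T(d − a/2) = 663600 × (810 − 8.14) = 532.11 × 10⁶ N·mm.
M_n = 532.11 kN·m.

M_n ≈ 532 kN·m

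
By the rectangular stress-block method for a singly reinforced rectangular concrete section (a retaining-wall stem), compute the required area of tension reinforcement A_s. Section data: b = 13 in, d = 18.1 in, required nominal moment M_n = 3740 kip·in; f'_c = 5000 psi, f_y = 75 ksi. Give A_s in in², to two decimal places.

A_s ≈ 3.12 in²

From M_n = 0.85 f'_c a b (d − a/2):
a = d − √(d² − 2M_n/(0.85 f'_c b)) = 18.1 − √(18.1² − 2 × 3740/(0.85 × 5 × 13)) = 4.235 in.
A_s = 0.85 f'_c a b / f_y = 0.85 × 5 × 4.235 × 13 / 75 = 3.120 in².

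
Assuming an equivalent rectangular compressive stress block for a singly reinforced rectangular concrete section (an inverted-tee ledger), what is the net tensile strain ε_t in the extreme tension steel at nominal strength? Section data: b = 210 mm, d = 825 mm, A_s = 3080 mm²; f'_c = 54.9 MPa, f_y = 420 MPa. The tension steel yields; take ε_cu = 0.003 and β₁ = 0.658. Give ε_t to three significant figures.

ε_t ≈ 0.00934

a = A_s f_y/(0.85 f'_c b) = 132.00 mm.
β₁ = 0.658, so c = a/β₁ = 132.00/0.658 = 200.61 mm.
From the linear strain diagram with ε_cu = 0.003: ε_t = 0.003 (d − c)/c = 0.003 × (825 − 200.61)/200.61 = 0.00934.
Since ε_t ≥ 0.005, the section is tension-controlled.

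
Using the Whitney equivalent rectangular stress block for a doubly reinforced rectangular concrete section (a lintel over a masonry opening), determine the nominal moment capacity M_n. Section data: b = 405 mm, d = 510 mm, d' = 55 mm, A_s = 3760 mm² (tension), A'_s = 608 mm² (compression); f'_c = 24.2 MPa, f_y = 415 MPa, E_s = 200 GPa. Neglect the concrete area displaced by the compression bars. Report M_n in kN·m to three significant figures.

Assume both tension and compression steel yield.
Net tension couple steel: A_s − A'_s = 3152 mm².
a = (A_s − A'_s) f_y / (0.85 f'_c b) = 1308080/(0.85 × 24.2 × 405) = 157.02 mm.
c = a/β₁ = 157.02/0.85 = 184.73 mm; ε'_s = 0.003(c − d')/c = 0.0021 ≥ f_y/E_s = 0.0021, so compression steel does yield.
M_n = (A_s − A'_s) f_y (d − a/2) + A'_s f_y (d − d') = [1308080 × (510 − 78.51) + 252320 × (510 − 55)] × 10⁻⁶ = 564.42 + 114.81 = 679.23 kN·m.

M_n ≈ 679 kN·m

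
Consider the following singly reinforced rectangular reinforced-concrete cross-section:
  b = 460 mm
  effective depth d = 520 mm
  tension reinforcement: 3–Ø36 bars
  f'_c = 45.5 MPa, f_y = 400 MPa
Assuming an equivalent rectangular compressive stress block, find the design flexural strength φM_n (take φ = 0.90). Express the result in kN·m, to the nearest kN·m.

A_s = 3 × 1018 = 3054 mm².
T = A_s f_y = 3054 × 400 = 1221600 N = 1221.6 kN.
From C = T: a = T/(0.85 f'_c b) = 1221600/(0.85 × 45.5 × 460) = 68.67 mm.
M_n = T(d − a/2) = 1221.6 kN × (520 − 34.335) mm = 593.29 kN·m.
φM_n = 0.90 × 593.29 = 533.96 kN·m.

φM_n ≈ 534 kN·m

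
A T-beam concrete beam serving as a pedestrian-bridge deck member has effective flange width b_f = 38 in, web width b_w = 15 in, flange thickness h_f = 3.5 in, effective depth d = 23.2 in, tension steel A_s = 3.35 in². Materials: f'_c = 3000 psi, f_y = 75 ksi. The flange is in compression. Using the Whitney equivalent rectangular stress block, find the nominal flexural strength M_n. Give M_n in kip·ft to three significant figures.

Tension: T = A_s f_y = 3.35 × 75 = 251.25 kips.
Try a within the flange: a = T/(0.85 f'_c b_f) = 251.25/(0.85 × 3 × 38) = 2.593 in.
Since a = 2.593 ≤ h_f = 3.5 in, the stress block lies entirely in the flange; analyse as a rectangular beam of width b_f.
M_n = T(d − a/2) = 251.25 × (23.2 − 1.2965) = 5503.3 kip·in.
M_n = 5503.3/12 = 458.61 kip·ft.

M_n ≈ 459 kip·ft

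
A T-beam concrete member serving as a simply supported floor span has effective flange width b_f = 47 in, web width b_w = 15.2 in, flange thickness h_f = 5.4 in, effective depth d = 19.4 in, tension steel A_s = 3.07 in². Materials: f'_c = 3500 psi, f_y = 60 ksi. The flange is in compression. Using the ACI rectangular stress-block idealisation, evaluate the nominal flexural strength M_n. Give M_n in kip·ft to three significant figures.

Tension: T = A_s f_y = 3.07 × 60 = 184.2 kips.
Try a within the flange: a = T/(0.85 f'_c b_f) = 184.2/(0.85 × 3.5 × 47) = 1.317 in.
Since a = 1.317 ≤ h_f = 5.4 in, the stress block lies entirely in the flange; analyse as a rectangular beam of width b_f.
M_n = T(d − a/2) = 184.2 × (19.4 − 0.6585) = 3452.2 kip·in.
M_n = 3452.2/12 = 287.68 kip·ft.

M_n ≈ 288 kip·ft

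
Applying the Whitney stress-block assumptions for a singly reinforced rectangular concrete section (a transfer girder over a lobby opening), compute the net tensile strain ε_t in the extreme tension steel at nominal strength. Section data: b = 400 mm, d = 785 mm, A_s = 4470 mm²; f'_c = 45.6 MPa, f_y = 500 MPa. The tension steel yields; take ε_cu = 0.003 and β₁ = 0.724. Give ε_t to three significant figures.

a = A_s f_y/(0.85 f'_c b) = 144.16 mm.
β₁ = 0.724, so c = a/β₁ = 144.16/0.724 = 199.12 mm.
From the linear strain diagram with ε_cu = 0.003: ε_t = 0.003 (d − c)/c = 0.003 × (785 − 199.12)/199.12 = 0.00883.
Since ε_t ≥ 0.005, the section is tension-controlled.

ε_t ≈ 0.00883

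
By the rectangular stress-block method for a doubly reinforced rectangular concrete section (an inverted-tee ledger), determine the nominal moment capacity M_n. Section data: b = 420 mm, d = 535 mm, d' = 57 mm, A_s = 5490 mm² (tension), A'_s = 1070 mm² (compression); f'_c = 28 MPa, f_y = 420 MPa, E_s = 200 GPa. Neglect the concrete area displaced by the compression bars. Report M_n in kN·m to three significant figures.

M_n ≈ 1040 kN·m

Assume both tension and compression steel yield.
Net tension couple steel: A_s − A'_s = 4420 mm².
a = (A_s − A'_s) f_y / (0.85 f'_c b) = 1856400/(0.85 × 28 × 420) = 185.71 mm.
c = a/β₁ = 185.71/0.85 = 218.48 mm; ε'_s = 0.003(c − d')/c = 0.0022 ≥ f_y/E_s = 0.0021, so compression steel does yield.
M_n = (A_s − A'_s) f_y (d − a/2) + A'_s f_y (d − d') = [1856400 × (535 − 92.855) + 449400 × (535 − 57)] × 10⁻⁶ = 820.80 + 214.81 = 1035.61 kN·m.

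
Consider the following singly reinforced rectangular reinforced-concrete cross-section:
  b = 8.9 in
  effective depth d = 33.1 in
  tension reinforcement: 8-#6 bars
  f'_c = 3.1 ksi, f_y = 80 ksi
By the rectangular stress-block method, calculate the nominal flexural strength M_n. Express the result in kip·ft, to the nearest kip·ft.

M_n ≈ 636 kip·ft

A_s = 8 × 0.44 = 3.52 in².
T = A_s f_y = 3.52 × 80 = 281.6 kips.
a = T/(0.85 f'_c b) = 281.6/(0.85 × 3.1 × 8.9) = 12.008 in.
M_n = T(d − a/2) = 281.6 × (33.1 − 6.004) = 7630.2 kip·in = 7630.2/12 = 635.85 kip·ft.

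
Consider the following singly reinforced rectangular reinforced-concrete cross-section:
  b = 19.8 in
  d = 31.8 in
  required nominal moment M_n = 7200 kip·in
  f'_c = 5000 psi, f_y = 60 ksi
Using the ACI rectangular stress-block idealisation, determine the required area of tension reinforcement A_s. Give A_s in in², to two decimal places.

From M_n = 0.85 f'_c a b (d − a/2):
a = d − √(d² − 2M_n/(0.85 f'_c b)) = 31.8 − √(31.8² − 2 × 7200/(0.85 × 5 × 19.8)) = 2.815 in.
A_s = 0.85 f'_c a b / f_y = 0.85 × 5 × 2.815 × 19.8 / 60 = 3.948 in².

A_s ≈ 3.95 in²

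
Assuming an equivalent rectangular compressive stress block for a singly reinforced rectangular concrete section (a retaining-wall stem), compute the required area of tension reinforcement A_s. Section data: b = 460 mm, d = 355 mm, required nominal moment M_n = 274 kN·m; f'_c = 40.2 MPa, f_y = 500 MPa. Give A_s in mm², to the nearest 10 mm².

A_s ≈ 1670 mm²

With M_n = 0.85 f'_c a b (d − a/2), solve the quadratic for a:
a = d − √(d² − 2M_n/(0.85 f'_c b)) = 355 − √(355² − 2 × 274×10⁶/(0.85 × 40.2 × 460)) = 53.07 mm.
A_s = 0.85 f'_c a b / f_y = 0.85 × 40.2 × 53.07 × 460 / 500 = 1668.3 mm².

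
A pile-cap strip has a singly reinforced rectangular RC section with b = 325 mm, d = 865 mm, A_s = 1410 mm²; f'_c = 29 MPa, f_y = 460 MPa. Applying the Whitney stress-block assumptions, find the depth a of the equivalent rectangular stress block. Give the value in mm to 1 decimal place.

T = A_s f_y = 1410 × 460 = 648600 N = 648.6 kN.
Setting C = 0.85 f'_c a b equal to T: a = 648600/(0.85 × 29 × 325) = 81.0 mm.

a ≈ 81.0 mm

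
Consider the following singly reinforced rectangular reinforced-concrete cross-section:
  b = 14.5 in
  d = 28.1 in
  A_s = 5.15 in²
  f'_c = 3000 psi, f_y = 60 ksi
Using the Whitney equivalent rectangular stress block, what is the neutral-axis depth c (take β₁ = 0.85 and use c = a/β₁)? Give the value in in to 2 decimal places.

c ≈ 9.83 in

T = A_s f_y = 5.15 × 60 = 309 kips.
a = T/(0.85 f'_c b) = 309/(0.85 × 3 × 14.5) = 8.3570 in.
With β₁ = 0.85, c = a/β₁ = 8.3570/0.85 = 9.83 in.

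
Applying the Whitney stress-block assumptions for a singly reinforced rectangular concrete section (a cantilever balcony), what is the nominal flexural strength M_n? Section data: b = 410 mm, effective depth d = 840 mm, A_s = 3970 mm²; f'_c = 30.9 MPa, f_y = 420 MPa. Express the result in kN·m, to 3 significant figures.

T = A_s f_y = 3970 × 420 = 1667400 N = 1667.4 kN.
From C = T: a = T/(0.85 f'_c b) = 1667400/(0.85 × 30.9 × 410) = 154.84 mm.
M_n = T(d − a/2) = 1667.4 kN × (840 − 77.42) mm = 1271.53 kN·m.

M_n ≈ 1270 kN·m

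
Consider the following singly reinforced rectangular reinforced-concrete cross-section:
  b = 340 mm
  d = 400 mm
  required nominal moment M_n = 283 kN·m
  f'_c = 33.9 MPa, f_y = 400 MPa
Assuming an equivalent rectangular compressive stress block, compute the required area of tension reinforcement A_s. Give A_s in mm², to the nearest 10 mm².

A_s ≈ 1970 mm²

With M_n = 0.85 f'_c a b (d − a/2), solve the quadratic for a:
a = d − √(d² − 2M_n/(0.85 f'_c b)) = 400 − √(400² − 2 × 283×10⁶/(0.85 × 33.9 × 340)) = 80.27 mm.
A_s = 0.85 f'_c a b / f_y = 0.85 × 33.9 × 80.27 × 340 / 400 = 1966.0 mm².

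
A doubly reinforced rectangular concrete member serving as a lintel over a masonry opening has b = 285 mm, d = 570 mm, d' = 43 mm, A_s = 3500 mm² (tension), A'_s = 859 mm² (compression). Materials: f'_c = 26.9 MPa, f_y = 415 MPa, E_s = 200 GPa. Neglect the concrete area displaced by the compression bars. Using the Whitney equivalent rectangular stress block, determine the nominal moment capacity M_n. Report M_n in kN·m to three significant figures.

M_n ≈ 720 kN·m

Assume both tension and compression steel yield.
Net tension couple steel: A_s − A'_s = 2641 mm².
a = (A_s − A'_s) f_y / (0.85 f'_c b) = 1096015/(0.85 × 26.9 × 285) = 168.19 mm.
c = a/β₁ = 168.19/0.85 = 197.87 mm; ε'_s = 0.003(c − d')/c = 0.0023 ≥ f_y/E_s = 0.0021, so compression steel does yield.
M_n = (A_s − A'_s) f_y (d − a/2) + A'_s f_y (d − d') = [1096015 × (570 − 84.095) + 356485 × (570 − 43)] × 10⁻⁶ = 532.56 + 187.87 = 720.43 kN·m.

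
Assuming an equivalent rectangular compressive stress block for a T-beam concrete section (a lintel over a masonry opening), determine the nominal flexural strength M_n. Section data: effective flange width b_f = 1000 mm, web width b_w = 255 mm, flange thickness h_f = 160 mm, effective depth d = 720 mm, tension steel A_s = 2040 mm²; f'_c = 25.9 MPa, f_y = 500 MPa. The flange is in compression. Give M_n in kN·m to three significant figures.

Tension: T = A_s f_y = 2040 × 500 = 1020000 N.
Try a within the flange: a = T/(0.85 f'_c b_f) = 1020000/(0.85 × 25.9 × 1000) = 46.33 mm.
Since a = 46.33 ≤ h_f = 160 mm, the stress block lies entirely in the flange; analyse as a rectangular beam of width b_f.
M_n = T(d − a/2) = 1020000 × (720 − 23.165) = 710.77 × 10⁶ N·mm.
M_n = 710.77 kN·m.

M_n ≈ 711 kN·m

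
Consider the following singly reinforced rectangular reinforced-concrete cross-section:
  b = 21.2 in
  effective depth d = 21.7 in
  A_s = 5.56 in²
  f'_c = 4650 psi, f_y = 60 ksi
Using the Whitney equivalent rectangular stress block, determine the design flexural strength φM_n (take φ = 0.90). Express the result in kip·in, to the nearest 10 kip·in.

φM_n ≈ 5920 kip·in

T = A_s f_y = 5.56 × 60 = 333.6 kips.
a = T/(0.85 f'_c b) = 333.6/(0.85 × 4.65 × 21.2) = 3.981 in.
M_n = T(d − a/2) = 333.6 × (21.7 − 1.9905) = 6575.1 kip·in.
φM_n = 0.90 × 6575.1 = 5917.6 kip·in.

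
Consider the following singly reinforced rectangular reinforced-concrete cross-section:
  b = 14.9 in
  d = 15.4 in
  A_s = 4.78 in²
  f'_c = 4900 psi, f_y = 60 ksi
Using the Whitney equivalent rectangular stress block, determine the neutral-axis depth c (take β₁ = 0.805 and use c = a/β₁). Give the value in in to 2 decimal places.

c ≈ 5.74 in

T = A_s f_y = 4.78 × 60 = 286.8 kips.
a = T/(0.85 f'_c b) = 286.8/(0.85 × 4.9 × 14.9) = 4.6214 in.
With β₁ = 0.805, c = a/β₁ = 4.6214/0.805 = 5.74 in.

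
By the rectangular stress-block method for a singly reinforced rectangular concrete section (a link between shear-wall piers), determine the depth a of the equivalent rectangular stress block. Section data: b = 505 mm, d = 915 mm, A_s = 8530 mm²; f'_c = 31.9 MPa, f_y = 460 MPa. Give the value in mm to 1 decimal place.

a ≈ 286.6 mm

T = A_s f_y = 8530 × 460 = 3923800 N = 3923.8 kN.
Setting C = 0.85 f'_c a b equal to T: a = 3923800/(0.85 × 31.9 × 505) = 286.6 mm.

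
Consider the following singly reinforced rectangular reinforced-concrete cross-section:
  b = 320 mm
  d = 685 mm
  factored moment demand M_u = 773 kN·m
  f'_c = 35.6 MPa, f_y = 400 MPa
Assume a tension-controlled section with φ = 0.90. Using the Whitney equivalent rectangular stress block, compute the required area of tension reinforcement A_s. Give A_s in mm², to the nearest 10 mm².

A_s ≈ 3510 mm²

M_n = M_u/φ = 773/0.90 = 858.889 kN·m.
With M_n = 0.85 f'_c a b (d − a/2), solve the quadratic for a:
a = d − √(d² − 2M_n/(0.85 f'_c b)) = 685 − √(685² − 2 × 858.889×10⁶/(0.85 × 35.6 × 320)) = 144.79 mm.
A_s = 0.85 f'_c a b / f_y = 0.85 × 35.6 × 144.79 × 320 / 400 = 3505.1 mm².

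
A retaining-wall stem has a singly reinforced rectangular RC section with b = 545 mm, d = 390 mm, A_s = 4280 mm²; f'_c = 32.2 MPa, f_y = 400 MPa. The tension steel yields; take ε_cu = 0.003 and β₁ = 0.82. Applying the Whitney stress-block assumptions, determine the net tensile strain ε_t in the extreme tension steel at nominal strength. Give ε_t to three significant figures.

a = A_s f_y/(0.85 f'_c b) = 114.77 mm.
β₁ = 0.82, so c = a/β₁ = 114.77/0.82 = 139.96 mm.
From the linear strain diagram with ε_cu = 0.003: ε_t = 0.003 (d − c)/c = 0.003 × (390 − 139.96)/139.96 = 0.00536.
Since ε_t ≥ 0.005, the section is tension-controlled.

ε_t ≈ 0.00536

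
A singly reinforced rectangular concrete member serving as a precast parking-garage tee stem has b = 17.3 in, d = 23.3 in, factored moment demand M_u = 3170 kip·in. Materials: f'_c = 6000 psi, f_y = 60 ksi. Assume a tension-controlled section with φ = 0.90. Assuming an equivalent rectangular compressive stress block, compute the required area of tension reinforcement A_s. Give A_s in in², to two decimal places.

A_s ≈ 2.62 in²

M_n = M_u/φ = 3170/0.90 = 3522.22 kip·in.
From M_n = 0.85 f'_c a b (d − a/2):
a = d − √(d² − 2M_n/(0.85 f'_c b)) = 23.3 − √(23.3² − 2 × 3522.22/(0.85 × 6 × 17.3)) = 1.781 in.
A_s = 0.85 f'_c a b / f_y = 0.85 × 6 × 1.781 × 17.3 / 60 = 2.619 in².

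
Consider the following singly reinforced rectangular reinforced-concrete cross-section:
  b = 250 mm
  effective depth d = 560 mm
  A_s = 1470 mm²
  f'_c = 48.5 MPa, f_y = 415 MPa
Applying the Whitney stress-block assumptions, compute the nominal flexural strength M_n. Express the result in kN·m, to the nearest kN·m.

M_n ≈ 324 kN·m

T = A_s f_y = 1470 × 415 = 610050 N = 610.05 kN.
From C = T: a = T/(0.85 f'_c b) = 610050/(0.85 × 48.5 × 250) = 59.19 mm.
M_n = T(d − a/2) = 610.05 kN × (560 − 29.595) mm = 323.57 kN·m.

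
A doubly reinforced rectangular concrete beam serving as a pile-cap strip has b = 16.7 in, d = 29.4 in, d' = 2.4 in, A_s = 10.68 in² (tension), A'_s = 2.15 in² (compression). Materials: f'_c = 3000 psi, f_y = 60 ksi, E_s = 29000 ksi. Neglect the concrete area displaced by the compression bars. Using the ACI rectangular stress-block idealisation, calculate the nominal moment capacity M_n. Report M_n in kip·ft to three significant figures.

Assume both steels yield.
a = (A_s − A'_s) f_y/(0.85 f'_c b) = (10.68 − 2.15) × 60/(0.85 × 3 × 16.7) = 12.018 in.
c = a/β₁ = 12.018/0.85 = 14.139 in; ε'_s = 0.003(c − d')/c = 0.0025 ≥ ε_y = 0.0021, so the compression steel yields.
M_n = (A_s − A'_s) f_y (d − a/2) + A'_s f_y (d − d') = 511.8 × (29.4 − 6.009) + 129 × (29.4 − 2.4) = 11971.5 + 3483.0 = 15454.5 kip·in = 15454.5/12 = 1287.88 kip·ft.

M_n ≈ 1290 kip·ft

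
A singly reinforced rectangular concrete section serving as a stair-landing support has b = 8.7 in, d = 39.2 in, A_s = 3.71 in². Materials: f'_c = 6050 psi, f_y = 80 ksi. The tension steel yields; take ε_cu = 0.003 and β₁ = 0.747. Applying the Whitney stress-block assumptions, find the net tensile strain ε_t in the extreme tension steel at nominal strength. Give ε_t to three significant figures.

a = A_s f_y/(0.85 f'_c b) = 6.634 in.
β₁ = 0.747, so c = a/β₁ = 6.634/0.747 = 8.881 in.
From the linear strain diagram with ε_cu = 0.003: ε_t = 0.003 (d − c)/c = 0.003 × (39.2 − 8.881)/8.881 = 0.0102.
Since ε_t ≥ 0.005, the section is tension-controlled.

ε_t ≈ 0.0102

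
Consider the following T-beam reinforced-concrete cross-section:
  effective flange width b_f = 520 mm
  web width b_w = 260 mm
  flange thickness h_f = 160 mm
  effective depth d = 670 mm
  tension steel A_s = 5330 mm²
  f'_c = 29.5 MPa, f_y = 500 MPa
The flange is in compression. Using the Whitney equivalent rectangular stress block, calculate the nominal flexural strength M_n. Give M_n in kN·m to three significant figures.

M_n ≈ 1500 kN·m

Tension: T = A_s f_y = 5330 × 500 = 2665000 N.
Try a within the flange: a = T/(0.85 f'_c b_f) = 2665000/(0.85 × 29.5 × 520) = 204.39 mm.
a = 204.39 > h_f = 160 mm: the block extends into the web. Split into flange-overhang and web parts.
C_f = 0.85 f'_c (b_f − b_w) h_f = 0.85 × 29.5 × (520 − 260) × 160 = 1043120 N.
Remaining web compression depth: a_w = (T − C_f)/(0.85 f'_c b_w) = (2665000 − 1043120)/(0.85 × 29.5 × 260) = 248.77 mm.
M_n = C_f(d − h_f/2) + (T − C_f)(d − a_w/2) = 1043120 × (670 − 80) + 1621880 × (670 − 124.385) = 615.44 + 884.92 = 1500.36 × 10⁶ N·mm.
M_n = 1500.36 kN·m.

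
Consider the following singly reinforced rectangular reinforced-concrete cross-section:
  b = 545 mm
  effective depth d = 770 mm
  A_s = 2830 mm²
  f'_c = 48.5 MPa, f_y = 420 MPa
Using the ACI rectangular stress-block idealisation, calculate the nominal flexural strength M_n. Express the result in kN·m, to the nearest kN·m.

M_n ≈ 884 kN·m

T = A_s f_y = 2830 × 420 = 1188600 N = 1188.6 kN.
From C = T: a = T/(0.85 f'_c b) = 1188600/(0.85 × 48.5 × 545) = 52.90 mm.
M_n = T(d − a/2) = 1188.6 kN × (770 − 26.45) mm = 883.78 kN·m.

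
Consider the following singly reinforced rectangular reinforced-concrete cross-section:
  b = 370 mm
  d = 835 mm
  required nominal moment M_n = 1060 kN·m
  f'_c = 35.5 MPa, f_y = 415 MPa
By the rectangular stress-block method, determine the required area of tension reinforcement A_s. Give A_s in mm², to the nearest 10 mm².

A_s ≈ 3300 mm²

With M_n = 0.85 f'_c a b (d − a/2), solve the quadratic for a:
a = d − √(d² − 2M_n/(0.85 f'_c b)) = 835 − √(835² − 2 × 1060×10⁶/(0.85 × 35.5 × 370)) = 122.72 mm.
A_s = 0.85 f'_c a b / f_y = 0.85 × 35.5 × 122.72 × 370 / 415 = 3301.5 mm².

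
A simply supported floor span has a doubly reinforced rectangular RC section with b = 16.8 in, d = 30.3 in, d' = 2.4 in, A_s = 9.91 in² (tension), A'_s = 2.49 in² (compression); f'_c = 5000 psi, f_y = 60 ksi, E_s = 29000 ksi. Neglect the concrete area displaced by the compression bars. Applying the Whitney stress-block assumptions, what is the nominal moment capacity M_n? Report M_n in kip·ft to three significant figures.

M_n ≈ 1360 kip·ft

Assume both steels yield.
a = (A_s − A'_s) f_y/(0.85 f'_c b) = (9.91 − 2.49) × 60/(0.85 × 5 × 16.8) = 6.235 in.
c = a/β₁ = 6.235/0.8 = 7.794 in; ε'_s = 0.003(c − d')/c = 0.0021 ≥ ε_y = 0.0021, so the compression steel yields.
M_n = (A_s − A'_s) f_y (d − a/2) + A'_s f_y (d − d') = 445.2 × (30.3 − 3.1175) + 149.4 × (30.3 − 2.4) = 12101.6 + 4168.3 = 16269.9 kip·in = 16269.9/12 = 1355.83 kip·ft.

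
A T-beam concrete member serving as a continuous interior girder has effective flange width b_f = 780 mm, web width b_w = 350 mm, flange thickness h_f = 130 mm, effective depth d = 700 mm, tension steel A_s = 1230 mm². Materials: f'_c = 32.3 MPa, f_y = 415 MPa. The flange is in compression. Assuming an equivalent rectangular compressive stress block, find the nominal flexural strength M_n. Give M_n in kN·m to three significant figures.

Tension: T = A_s f_y = 1230 × 415 = 510450 N.
Try a within the flange: a = T/(0.85 f'_c b_f) = 510450/(0.85 × 32.3 × 780) = 23.84 mm.
Since a = 23.84 ≤ h_f = 130 mm, the stress block lies entirely in the flange; analyse as a rectangular beam of width b_f.
M_n = T(d − a/2) = 510450 × (700 − 11.92) = 351.23 × 10⁶ N·mm.
M_n = 351.23 kN·m.

M_n ≈ 351 kN·m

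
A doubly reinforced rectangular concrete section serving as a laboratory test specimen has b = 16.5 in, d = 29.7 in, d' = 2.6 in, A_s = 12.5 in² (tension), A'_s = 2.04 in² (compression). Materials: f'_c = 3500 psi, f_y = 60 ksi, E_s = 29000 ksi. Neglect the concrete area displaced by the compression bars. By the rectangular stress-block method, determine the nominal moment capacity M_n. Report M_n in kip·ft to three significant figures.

Assume both steels yield.
a = (A_s − A'_s) f_y/(0.85 f'_c b) = (12.5 − 2.04) × 60/(0.85 × 3.5 × 16.5) = 12.785 in.
c = a/β₁ = 12.785/0.85 = 15.041 in; ε'_s = 0.003(c − d')/c = 0.0025 ≥ ε_y = 0.0021, so the compression steel yields.
M_n = (A_s − A'_s) f_y (d − a/2) + A'_s f_y (d − d') = 627.6 × (29.7 − 6.3925) + 122.4 × (29.7 − 2.6) = 14627.8 + 3317.0 = 17944.8 kip·in = 17944.8/12 = 1495.40 kip·ft.

M_n ≈ 1500 kip·ft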